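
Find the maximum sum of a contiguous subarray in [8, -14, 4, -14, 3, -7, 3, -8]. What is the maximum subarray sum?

Using Kadane's algorithm on [8, -14, 4, -14, 3, -7, 3, -8]:

Scanning through the array:
Position 1 (value -14): max_ending_here = -6, max_so_far = 8
Position 2 (value 4): max_ending_here = 4, max_so_far = 8
Position 3 (value -14): max_ending_here = -10, max_so_far = 8
Position 4 (value 3): max_ending_here = 3, max_so_far = 8
Position 5 (value -7): max_ending_here = -4, max_so_far = 8
Position 6 (value 3): max_ending_here = 3, max_so_far = 8
Position 7 (value -8): max_ending_here = -5, max_so_far = 8

Maximum subarray: [8]
Maximum sum: 8

The maximum subarray is [8] with sum 8. This subarray runs from index 0 to index 0.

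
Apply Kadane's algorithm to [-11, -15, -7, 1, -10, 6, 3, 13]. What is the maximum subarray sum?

Using Kadane's algorithm on [-11, -15, -7, 1, -10, 6, 3, 13]:

Scanning through the array:
Position 1 (value -15): max_ending_here = -15, max_so_far = -11
Position 2 (value -7): max_ending_here = -7, max_so_far = -7
Position 3 (value 1): max_ending_here = 1, max_so_far = 1
Position 4 (value -10): max_ending_here = -9, max_so_far = 1
Position 5 (value 6): max_ending_here = 6, max_so_far = 6
Position 6 (value 3): max_ending_here = 9, max_so_far = 9
Position 7 (value 13): max_ending_here = 22, max_so_far = 22

Maximum subarray: [6, 3, 13]
Maximum sum: 22

The maximum subarray is [6, 3, 13] with sum 22. This subarray runs from index 5 to index 7.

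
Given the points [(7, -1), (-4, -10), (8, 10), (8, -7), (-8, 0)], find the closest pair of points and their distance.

Computing all pairwise distances among 5 points:

d((7, -1), (-4, -10)) = 14.2127
d((7, -1), (8, 10)) = 11.0454
d((7, -1), (8, -7)) = 6.0828 <-- minimum
d((7, -1), (-8, 0)) = 15.0333
d((-4, -10), (8, 10)) = 23.3238
d((-4, -10), (8, -7)) = 12.3693
d((-4, -10), (-8, 0)) = 10.7703
d((8, 10), (8, -7)) = 17.0
d((8, 10), (-8, 0)) = 18.868
d((8, -7), (-8, 0)) = 17.4642

Closest pair: (7, -1) and (8, -7) with distance 6.0828

The closest pair is (7, -1) and (8, -7) with Euclidean distance 6.0828. For 5 points, brute-force pairwise comparison is shown above. For large n, the divide-and-conquer algorithm (sort by x, recurse on halves, check the dividing strip) achieves O(n log n).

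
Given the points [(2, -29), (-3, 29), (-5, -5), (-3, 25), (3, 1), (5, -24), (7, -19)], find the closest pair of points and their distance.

Computing all pairwise distances among 7 points:

d((2, -29), (-3, 29)) = 58.2151
d((2, -29), (-5, -5)) = 25.0
d((2, -29), (-3, 25)) = 54.231
d((2, -29), (3, 1)) = 30.0167
d((2, -29), (5, -24)) = 5.831
d((2, -29), (7, -19)) = 11.1803
d((-3, 29), (-5, -5)) = 34.0588
d((-3, 29), (-3, 25)) = 4.0 <-- minimum
d((-3, 29), (3, 1)) = 28.6356
d((-3, 29), (5, -24)) = 53.6004
d((-3, 29), (7, -19)) = 49.0306
d((-5, -5), (-3, 25)) = 30.0666
d((-5, -5), (3, 1)) = 10.0
d((-5, -5), (5, -24)) = 21.4709
d((-5, -5), (7, -19)) = 18.4391
d((-3, 25), (3, 1)) = 24.7386
d((-3, 25), (5, -24)) = 49.6488
d((-3, 25), (7, -19)) = 45.1221
d((3, 1), (5, -24)) = 25.0799
d((3, 1), (7, -19)) = 20.3961
d((5, -24), (7, -19)) = 5.3852

Closest pair: (-3, 29) and (-3, 25) with distance 4.0

The closest pair is (-3, 29) and (-3, 25) with Euclidean distance 4.0. For 7 points, brute-force pairwise comparison is shown above. For large n, the divide-and-conquer algorithm (sort by x, recurse on halves, check the dividing strip) achieves O(n log n).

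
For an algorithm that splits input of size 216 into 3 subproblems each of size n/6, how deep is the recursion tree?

For divide and conquer with division factor 6:

Problem sizes at each level:
Level 0: 216
Level 1: 36
Level 2: 6
Level 3: 1

The root is level 0 and the size-1 base case is level 3 (the tree spans levels 0 through 3, i.e. 4 levels counting the root), so the depth is the number of divisions: log_6(216) = 3

The recursion tree depth is log_6(216) = 3. At each level, the problem size is divided by 6, so it takes 3 divisions to reduce to a base case of size 1. The algorithm makes 3 recursive calls at each level.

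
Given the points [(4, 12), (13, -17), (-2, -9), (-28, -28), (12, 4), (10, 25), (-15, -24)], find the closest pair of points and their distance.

Computing all pairwise distances among 7 points:

d((4, 12), (13, -17)) = 30.3645
d((4, 12), (-2, -9)) = 21.8403
d((4, 12), (-28, -28)) = 51.225
d((4, 12), (12, 4)) = 11.3137 <-- minimum
d((4, 12), (10, 25)) = 14.3178
d((4, 12), (-15, -24)) = 40.7063
d((13, -17), (-2, -9)) = 17.0
d((13, -17), (-28, -28)) = 42.45
d((13, -17), (12, 4)) = 21.0238
d((13, -17), (10, 25)) = 42.107
d((13, -17), (-15, -24)) = 28.8617
d((-2, -9), (-28, -28)) = 32.2025
d((-2, -9), (12, 4)) = 19.105
d((-2, -9), (10, 25)) = 36.0555
d((-2, -9), (-15, -24)) = 19.8494
d((-28, -28), (12, 4)) = 51.225
d((-28, -28), (10, 25)) = 65.215
d((-28, -28), (-15, -24)) = 13.6015
d((12, 4), (10, 25)) = 21.095
d((12, 4), (-15, -24)) = 38.8973
d((10, 25), (-15, -24)) = 55.0091

Closest pair: (4, 12) and (12, 4) with distance 11.3137

The closest pair is (4, 12) and (12, 4) with Euclidean distance 11.3137. For 7 points, brute-force pairwise comparison is shown above. For large n, the divide-and-conquer algorithm (sort by x, recurse on halves, check the dividing strip) achieves O(n log n).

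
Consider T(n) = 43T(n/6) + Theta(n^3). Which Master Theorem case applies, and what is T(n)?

Master Theorem for T(n) = 43T(n/6) + O(n^3):

a = 43, b = 6, c = 3
log_b(a) = log_6(43) = 2.0992

Case 3: c = 3 > log_6(43) = 2.0992
T(n) = O(n^3) = O(n^3)

For T(n) = 43T(n/6) + O(n^3): log_6(43) = 2.0992. This is Case 3 of the Master Theorem (c > log_b(a), work dominated by root), giving O(n^3).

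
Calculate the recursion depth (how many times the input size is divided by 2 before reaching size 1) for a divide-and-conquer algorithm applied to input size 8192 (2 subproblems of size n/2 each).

For divide and conquer with division factor 2:

Problem sizes at each level:
Level 0: 8192
Level 1: 4096
Level 2: 2048
Level 3: 1024
Level 4: 512
Level 5: 256
Level 6: 128
Level 7: 64
Level 8: 32
Level 9: 16
Level 10: 8
Level 11: 4
Level 12: 2
Level 13: 1

The root is level 0 and the size-1 base case is level 13 (the tree spans levels 0 through 13, i.e. 14 levels counting the root), so the depth is the number of divisions: log_2(8192) = 13

The recursion tree depth is log_2(8192) = 13. At each level, the problem size is divided by 2, so it takes 13 divisions to reduce to a base case of size 1. The algorithm makes 2 recursive calls at each level.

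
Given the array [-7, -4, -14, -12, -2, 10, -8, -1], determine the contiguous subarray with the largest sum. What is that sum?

Using Kadane's algorithm on [-7, -4, -14, -12, -2, 10, -8, -1]:

Scanning through the array:
Position 1 (value -4): max_ending_here = -4, max_so_far = -4
Position 2 (value -14): max_ending_here = -14, max_so_far = -4
Position 3 (value -12): max_ending_here = -12, max_so_far = -4
Position 4 (value -2): max_ending_here = -2, max_so_far = -2
Position 5 (value 10): max_ending_here = 10, max_so_far = 10
Position 6 (value -8): max_ending_here = 2, max_so_far = 10
Position 7 (value -1): max_ending_here = 1, max_so_far = 10

Maximum subarray: [10]
Maximum sum: 10

The maximum subarray is [10] with sum 10. This subarray runs from index 5 to index 5.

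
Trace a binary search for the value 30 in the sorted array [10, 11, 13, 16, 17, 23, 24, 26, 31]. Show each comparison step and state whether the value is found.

Binary search for 30 in [10, 11, 13, 16, 17, 23, 24, 26, 31]:

lo=0, hi=8, mid=4, arr[mid]=17 -> 17 < 30, search right half
lo=5, hi=8, mid=6, arr[mid]=24 -> 24 < 30, search right half
lo=7, hi=8, mid=7, arr[mid]=26 -> 26 < 30, search right half
lo=8, hi=8, mid=8, arr[mid]=31 -> 31 > 30, search left half
lo=8 > hi=7, target 30 not found

Binary search determines that 30 is not in the array after 4 comparisons. The search space was exhausted without finding the target.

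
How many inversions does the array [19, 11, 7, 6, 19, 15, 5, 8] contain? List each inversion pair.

Finding inversions in [19, 11, 7, 6, 19, 15, 5, 8]:

(0, 1): arr[0]=19 > arr[1]=11
(0, 2): arr[0]=19 > arr[2]=7
(0, 3): arr[0]=19 > arr[3]=6
(0, 5): arr[0]=19 > arr[5]=15
(0, 6): arr[0]=19 > arr[6]=5
(0, 7): arr[0]=19 > arr[7]=8
(1, 2): arr[1]=11 > arr[2]=7
(1, 3): arr[1]=11 > arr[3]=6
(1, 6): arr[1]=11 > arr[6]=5
(1, 7): arr[1]=11 > arr[7]=8
(2, 3): arr[2]=7 > arr[3]=6
(2, 6): arr[2]=7 > arr[6]=5
(3, 6): arr[3]=6 > arr[6]=5
(4, 5): arr[4]=19 > arr[5]=15
(4, 6): arr[4]=19 > arr[6]=5
(4, 7): arr[4]=19 > arr[7]=8
(5, 6): arr[5]=15 > arr[6]=5
(5, 7): arr[5]=15 > arr[7]=8

Total inversions: 18

The array has 18 inversion(s): (0,1), (0,2), (0,3), (0,5), (0,6), (0,7), (1,2), (1,3), (1,6), (1,7), (2,3), (2,6), (3,6), (4,5), (4,6), (4,7), (5,6), (5,7). Each pair (i,j) satisfies i < j and arr[i] > arr[j].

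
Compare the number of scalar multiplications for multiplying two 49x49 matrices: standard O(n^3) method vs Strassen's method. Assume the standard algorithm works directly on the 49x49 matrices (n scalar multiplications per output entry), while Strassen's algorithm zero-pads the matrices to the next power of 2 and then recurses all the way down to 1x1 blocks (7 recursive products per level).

Matrix multiplication for 49x49 matrices:

Strassen's algorithm requires power-of-2 dimensions. Pad 49x49 to 64x64 (next power of 2).

Standard algorithm: 49^3 = 117649 multiplications
Strassen's algorithm: 7^(log2(64)) = 7^6 = 117649 multiplications
Savings: 117649 - 117649 = 0 multiplications

Standard: 117649 multiplications (49^3). Strassen: 117649 multiplications (7^6, after padding to 64x64). Strassen reduces 8 recursive multiplications to 7 at each level.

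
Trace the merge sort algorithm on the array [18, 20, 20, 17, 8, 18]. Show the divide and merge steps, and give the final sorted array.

Merge sort trace:

Split: [18, 20, 20, 17, 8, 18] -> [18, 20, 20] and [17, 8, 18]
  Split: [18, 20, 20] -> [18] and [20, 20]
    Split: [20, 20] -> [20] and [20]
    Merge: [20] + [20] -> [20, 20]
  Merge: [18] + [20, 20] -> [18, 20, 20]
  Split: [17, 8, 18] -> [17] and [8, 18]
    Split: [8, 18] -> [8] and [18]
    Merge: [8] + [18] -> [8, 18]
  Merge: [17] + [8, 18] -> [8, 17, 18]
Merge: [18, 20, 20] + [8, 17, 18] -> [8, 17, 18, 18, 20, 20]

Final sorted array: [8, 17, 18, 18, 20, 20]

The merge sort proceeds by recursively splitting the array and merging sorted halves.
After all merges, the sorted array is [8, 17, 18, 18, 20, 20].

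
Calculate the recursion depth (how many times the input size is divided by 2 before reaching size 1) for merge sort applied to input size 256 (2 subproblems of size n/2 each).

For divide and conquer with division factor 2:

Problem sizes at each level:
Level 0: 256
Level 1: 128
Level 2: 64
Level 3: 32
Level 4: 16
Level 5: 8
Level 6: 4
Level 7: 2
Level 8: 1

The root is level 0 and the size-1 base case is level 8 (the tree spans levels 0 through 8, i.e. 9 levels counting the root), so the depth is the number of divisions: log_2(256) = 8

The recursion tree depth is log_2(256) = 8. At each level, the problem size is divided by 2, so it takes 8 divisions to reduce to a base case of size 1. The algorithm makes 2 recursive calls at each level.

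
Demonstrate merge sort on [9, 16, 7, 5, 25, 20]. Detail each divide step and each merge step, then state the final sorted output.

Merge sort trace:

Split: [9, 16, 7, 5, 25, 20] -> [9, 16, 7] and [5, 25, 20]
  Split: [9, 16, 7] -> [9] and [16, 7]
    Split: [16, 7] -> [16] and [7]
    Merge: [16] + [7] -> [7, 16]
  Merge: [9] + [7, 16] -> [7, 9, 16]
  Split: [5, 25, 20] -> [5] and [25, 20]
    Split: [25, 20] -> [25] and [20]
    Merge: [25] + [20] -> [20, 25]
  Merge: [5] + [20, 25] -> [5, 20, 25]
Merge: [7, 9, 16] + [5, 20, 25] -> [5, 7, 9, 16, 20, 25]

Final sorted array: [5, 7, 9, 16, 20, 25]

The merge sort proceeds by recursively splitting the array and merging sorted halves.
After all merges, the sorted array is [5, 7, 9, 16, 20, 25].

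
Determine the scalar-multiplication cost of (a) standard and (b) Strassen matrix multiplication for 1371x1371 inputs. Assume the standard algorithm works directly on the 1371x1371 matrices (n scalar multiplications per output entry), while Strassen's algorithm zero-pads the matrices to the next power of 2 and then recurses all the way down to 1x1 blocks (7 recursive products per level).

Matrix multiplication for 1371x1371 matrices:

Strassen's algorithm requires power-of-2 dimensions. Pad 1371x1371 to 2048x2048 (next power of 2).

Standard algorithm: 1371^3 = 2576987811 multiplications
Strassen's algorithm: 7^(log2(2048)) = 7^11 = 1977326743 multiplications
Savings: 2576987811 - 1977326743 = 599661068 multiplications

Standard: 2576987811 multiplications (1371^3). Strassen: 1977326743 multiplications (7^11, after padding to 2048x2048). Strassen reduces 8 recursive multiplications to 7 at each level.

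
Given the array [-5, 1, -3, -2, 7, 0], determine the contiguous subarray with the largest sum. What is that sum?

Using Kadane's algorithm on [-5, 1, -3, -2, 7, 0]:

Scanning through the array:
Position 1 (value 1): max_ending_here = 1, max_so_far = 1
Position 2 (value -3): max_ending_here = -2, max_so_far = 1
Position 3 (value -2): max_ending_here = -2, max_so_far = 1
Position 4 (value 7): max_ending_here = 7, max_so_far = 7
Position 5 (value 0): max_ending_here = 7, max_so_far = 7

Maximum subarray: [7]
Maximum sum: 7

The maximum subarray is [7] with sum 7. This subarray runs from index 4 to index 4.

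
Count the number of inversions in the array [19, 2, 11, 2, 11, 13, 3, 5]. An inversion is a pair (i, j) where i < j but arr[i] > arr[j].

Finding inversions in [19, 2, 11, 2, 11, 13, 3, 5]:

(0, 1): arr[0]=19 > arr[1]=2
(0, 2): arr[0]=19 > arr[2]=11
(0, 3): arr[0]=19 > arr[3]=2
(0, 4): arr[0]=19 > arr[4]=11
(0, 5): arr[0]=19 > arr[5]=13
(0, 6): arr[0]=19 > arr[6]=3
(0, 7): arr[0]=19 > arr[7]=5
(2, 3): arr[2]=11 > arr[3]=2
(2, 6): arr[2]=11 > arr[6]=3
(2, 7): arr[2]=11 > arr[7]=5
(4, 6): arr[4]=11 > arr[6]=3
(4, 7): arr[4]=11 > arr[7]=5
(5, 6): arr[5]=13 > arr[6]=3
(5, 7): arr[5]=13 > arr[7]=5

Total inversions: 14

The array has 14 inversion(s): (0,1), (0,2), (0,3), (0,4), (0,5), (0,6), (0,7), (2,3), (2,6), (2,7), (4,6), (4,7), (5,6), (5,7). Each pair (i,j) satisfies i < j and arr[i] > arr[j].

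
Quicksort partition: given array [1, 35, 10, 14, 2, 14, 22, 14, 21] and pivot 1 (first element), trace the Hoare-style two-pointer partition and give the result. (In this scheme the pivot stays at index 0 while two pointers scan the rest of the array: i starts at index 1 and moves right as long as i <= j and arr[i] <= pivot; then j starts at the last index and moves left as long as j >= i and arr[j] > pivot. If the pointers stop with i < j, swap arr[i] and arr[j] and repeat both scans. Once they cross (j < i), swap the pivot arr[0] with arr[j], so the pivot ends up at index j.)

Hoare-style two-pointer partition with pivot = 1:

Initial array: [1, 35, 10, 14, 2, 14, 22, 14, 21]

Pointers start at i = 1, j = 8.
i ends at 1, j ends at 0: the pointers have crossed (j < i), so scanning stops.

j = 0, so swapping arr[0] with arr[j] leaves the pivot at position 0: [1, 35, 10, 14, 2, 14, 22, 14, 21]
Pivot position: 0

After partitioning with pivot 1, the array becomes [1, 35, 10, 14, 2, 14, 22, 14, 21]. The pivot is placed at index 0. All elements to the left of the pivot are <= 1, and all elements to the right are > 1.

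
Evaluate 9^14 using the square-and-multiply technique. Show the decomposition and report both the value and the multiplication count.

Computing 9^14 by squaring (build up from 9^1; each line after the first costs one multiplication):

9^1 = 9
9^2 = (9^1)^2 = 9^2 = 81
9^3 = 9 * 9^2 = 9 * 81 = 729
9^6 = (9^3)^2 = 729^2 = 531441
9^7 = 9 * 9^6 = 9 * 531441 = 4782969
9^14 = (9^7)^2 = 4782969^2 = 22876792454961

Result: 22876792454961
Multiplications needed: 5 (5 lines after 9^1)

9^14 = 22876792454961. Using exponentiation by squaring, this requires 5 multiplications. The key idea: if the exponent is even, square the half-power; if odd, multiply by the base once.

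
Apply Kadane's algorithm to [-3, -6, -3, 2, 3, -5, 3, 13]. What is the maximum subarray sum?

Using Kadane's algorithm on [-3, -6, -3, 2, 3, -5, 3, 13]:

Scanning through the array:
Position 1 (value -6): max_ending_here = -6, max_so_far = -3
Position 2 (value -3): max_ending_here = -3, max_so_far = -3
Position 3 (value 2): max_ending_here = 2, max_so_far = 2
Position 4 (value 3): max_ending_here = 5, max_so_far = 5
Position 5 (value -5): max_ending_here = 0, max_so_far = 5
Position 6 (value 3): max_ending_here = 3, max_so_far = 5
Position 7 (value 13): max_ending_here = 16, max_so_far = 16

Maximum subarray: [2, 3, -5, 3, 13]
Maximum sum: 16

The maximum subarray is [2, 3, -5, 3, 13] with sum 16. This subarray runs from index 3 to index 7.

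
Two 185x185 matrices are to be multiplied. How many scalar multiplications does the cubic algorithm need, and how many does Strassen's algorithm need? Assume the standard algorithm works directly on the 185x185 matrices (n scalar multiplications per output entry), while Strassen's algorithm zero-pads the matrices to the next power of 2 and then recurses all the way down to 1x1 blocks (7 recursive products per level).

Matrix multiplication for 185x185 matrices:

Strassen's algorithm requires power-of-2 dimensions. Pad 185x185 to 256x256 (next power of 2).

Standard algorithm: 185^3 = 6331625 multiplications
Strassen's algorithm: 7^(log2(256)) = 7^8 = 5764801 multiplications
Savings: 6331625 - 5764801 = 566824 multiplications

Standard: 6331625 multiplications (185^3). Strassen: 5764801 multiplications (7^8, after padding to 256x256). Strassen reduces 8 recursive multiplications to 7 at each level.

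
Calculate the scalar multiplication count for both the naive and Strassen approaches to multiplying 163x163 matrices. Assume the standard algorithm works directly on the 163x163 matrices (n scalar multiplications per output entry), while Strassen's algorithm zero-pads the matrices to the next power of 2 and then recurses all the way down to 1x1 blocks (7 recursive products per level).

Matrix multiplication for 163x163 matrices:

Strassen's algorithm requires power-of-2 dimensions. Pad 163x163 to 256x256 (next power of 2).

Standard algorithm: 163^3 = 4330747 multiplications
Strassen's algorithm: 7^(log2(256)) = 7^8 = 5764801 multiplications
Difference: 4330747 - 5764801 = -1434054 (Strassen uses MORE here due to padding overhead — for small or just-over-power-of-2 n, padding can outweigh the per-level savings)

Standard: 4330747 multiplications (163^3). Strassen: 5764801 multiplications (7^8, after padding to 256x256). Strassen reduces 8 recursive multiplications to 7 at each level.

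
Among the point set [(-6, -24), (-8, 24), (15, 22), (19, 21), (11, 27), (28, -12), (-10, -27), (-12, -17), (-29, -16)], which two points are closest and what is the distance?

Computing all pairwise distances among 9 points:

d((-6, -24), (-8, 24)) = 48.0416
d((-6, -24), (15, 22)) = 50.5668
d((-6, -24), (19, 21)) = 51.4782
d((-6, -24), (11, 27)) = 53.7587
d((-6, -24), (28, -12)) = 36.0555
d((-6, -24), (-10, -27)) = 5.0
d((-6, -24), (-12, -17)) = 9.2195
d((-6, -24), (-29, -16)) = 24.3516
d((-8, 24), (15, 22)) = 23.0868
d((-8, 24), (19, 21)) = 27.1662
d((-8, 24), (11, 27)) = 19.2354
d((-8, 24), (28, -12)) = 50.9117
d((-8, 24), (-10, -27)) = 51.0392
d((-8, 24), (-12, -17)) = 41.1947
d((-8, 24), (-29, -16)) = 45.1774
d((15, 22), (19, 21)) = 4.1231 <-- minimum
d((15, 22), (11, 27)) = 6.4031
d((15, 22), (28, -12)) = 36.4005
d((15, 22), (-10, -27)) = 55.0091
d((15, 22), (-12, -17)) = 47.4342
d((15, 22), (-29, -16)) = 58.1378
d((19, 21), (11, 27)) = 10.0
d((19, 21), (28, -12)) = 34.2053
d((19, 21), (-10, -27)) = 56.0803
d((19, 21), (-12, -17)) = 49.0408
d((19, 21), (-29, -16)) = 60.6053
d((11, 27), (28, -12)) = 42.5441
d((11, 27), (-10, -27)) = 57.9396
d((11, 27), (-12, -17)) = 49.6488
d((11, 27), (-29, -16)) = 58.7282
d((28, -12), (-10, -27)) = 40.8534
d((28, -12), (-12, -17)) = 40.3113
d((28, -12), (-29, -16)) = 57.1402
d((-10, -27), (-12, -17)) = 10.198
d((-10, -27), (-29, -16)) = 21.9545
d((-12, -17), (-29, -16)) = 17.0294

Closest pair: (15, 22) and (19, 21) with distance 4.1231

The closest pair is (15, 22) and (19, 21) with Euclidean distance 4.1231. For 9 points, brute-force pairwise comparison is shown above. For large n, the divide-and-conquer algorithm (sort by x, recurse on halves, check the dividing strip) achieves O(n log n).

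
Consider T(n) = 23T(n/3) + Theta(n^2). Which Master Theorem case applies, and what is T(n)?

Master Theorem for T(n) = 23T(n/3) + O(n^2):

a = 23, b = 3, c = 2
log_b(a) = log_3(23) = 2.8540

Case 1: c = 2 < log_3(23) = 2.8540
T(n) = O(n^(log_3 23))

For T(n) = 23T(n/3) + O(n^2): log_3(23) = 2.8540. This is Case 1 of the Master Theorem (c < log_b(a), work dominated by leaves), giving O(n^(log_3 23)).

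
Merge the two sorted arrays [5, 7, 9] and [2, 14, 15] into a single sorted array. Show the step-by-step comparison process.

Merging process:

Compare 5 vs 2: take 2 from right. Merged: [2]
Compare 5 vs 14: take 5 from left. Merged: [2, 5]
Compare 7 vs 14: take 7 from left. Merged: [2, 5, 7]
Compare 9 vs 14: take 9 from left. Merged: [2, 5, 7, 9]
Append remaining from right: [14, 15]. Merged: [2, 5, 7, 9, 14, 15]

Final merged array: [2, 5, 7, 9, 14, 15]
Total comparisons: 4

The merged array is [2, 5, 7, 9, 14, 15], requiring 4 comparisons. The merge step runs in O(n) time where n is the total number of elements.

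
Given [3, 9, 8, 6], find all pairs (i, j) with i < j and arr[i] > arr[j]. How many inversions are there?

Finding inversions in [3, 9, 8, 6]:

(1, 2): arr[1]=9 > arr[2]=8
(1, 3): arr[1]=9 > arr[3]=6
(2, 3): arr[2]=8 > arr[3]=6

Total inversions: 3

The array has 3 inversion(s): (1,2), (1,3), (2,3). Each pair (i,j) satisfies i < j and arr[i] > arr[j].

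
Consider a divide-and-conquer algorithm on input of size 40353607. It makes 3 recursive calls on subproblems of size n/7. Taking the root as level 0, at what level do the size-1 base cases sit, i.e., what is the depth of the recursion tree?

For divide and conquer with division factor 7:

Problem sizes at each level:
Level 0: 40353607
Level 1: 5764801
Level 2: 823543
Level 3: 117649
Level 4: 16807
Level 5: 2401
Level 6: 343
Level 7: 49
Level 8: 7
Level 9: 1

The root is level 0 and the size-1 base case is level 9 (the tree spans levels 0 through 9, i.e. 10 levels counting the root), so the depth is the number of divisions: log_7(40353607) = 9

The recursion tree depth is log_7(40353607) = 9. At each level, the problem size is divided by 7, so it takes 9 divisions to reduce to a base case of size 1. The algorithm makes 3 recursive calls at each level.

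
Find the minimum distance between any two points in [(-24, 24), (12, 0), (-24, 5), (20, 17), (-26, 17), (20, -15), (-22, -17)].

Computing all pairwise distances among 7 points:

d((-24, 24), (12, 0)) = 43.2666
d((-24, 24), (-24, 5)) = 19.0
d((-24, 24), (20, 17)) = 44.5533
d((-24, 24), (-26, 17)) = 7.2801 <-- minimum
d((-24, 24), (20, -15)) = 58.7963
d((-24, 24), (-22, -17)) = 41.0488
d((12, 0), (-24, 5)) = 36.3456
d((12, 0), (20, 17)) = 18.7883
d((12, 0), (-26, 17)) = 41.6293
d((12, 0), (20, -15)) = 17.0
d((12, 0), (-22, -17)) = 38.0132
d((-24, 5), (20, 17)) = 45.607
d((-24, 5), (-26, 17)) = 12.1655
d((-24, 5), (20, -15)) = 48.3322
d((-24, 5), (-22, -17)) = 22.0907
d((20, 17), (-26, 17)) = 46.0
d((20, 17), (20, -15)) = 32.0
d((20, 17), (-22, -17)) = 54.037
d((-26, 17), (20, -15)) = 56.0357
d((-26, 17), (-22, -17)) = 34.2345
d((20, -15), (-22, -17)) = 42.0476

Closest pair: (-24, 24) and (-26, 17) with distance 7.2801

The closest pair is (-24, 24) and (-26, 17) with Euclidean distance 7.2801. For 7 points, brute-force pairwise comparison is shown above. For large n, the divide-and-conquer algorithm (sort by x, recurse on halves, check the dividing strip) achieves O(n log n).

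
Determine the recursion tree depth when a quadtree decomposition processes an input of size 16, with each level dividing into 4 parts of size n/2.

For divide and conquer with division factor 2:

Problem sizes at each level:
Level 0: 16
Level 1: 8
Level 2: 4
Level 3: 2
Level 4: 1

The root is level 0 and the size-1 base case is level 4 (the tree spans levels 0 through 4, i.e. 5 levels counting the root), so the depth is the number of divisions: log_2(16) = 4

The recursion tree depth is log_2(16) = 4. At each level, the problem size is divided by 2, so it takes 4 divisions to reduce to a base case of size 1. The algorithm makes 4 recursive calls at each level.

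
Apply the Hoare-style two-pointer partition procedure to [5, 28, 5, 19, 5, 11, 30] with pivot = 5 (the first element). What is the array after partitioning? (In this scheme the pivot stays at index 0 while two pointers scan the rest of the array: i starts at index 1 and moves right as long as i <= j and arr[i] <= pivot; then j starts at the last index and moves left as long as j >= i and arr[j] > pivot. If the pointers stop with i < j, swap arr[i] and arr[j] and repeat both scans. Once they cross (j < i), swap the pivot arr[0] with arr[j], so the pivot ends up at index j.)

Hoare-style two-pointer partition with pivot = 5:

Initial array: [5, 28, 5, 19, 5, 11, 30]

Pointers start at i = 1, j = 6.
i stops at index 1 (arr[1]=28 > 5), j stops at index 4 (arr[4]=5 <= 5): swap arr[1] and arr[4], array becomes [5, 5, 5, 19, 28, 11, 30]
i ends at 3, j ends at 2: the pointers have crossed (j < i), so scanning stops.

Swap pivot arr[0] with arr[2] to place pivot at position 2: [5, 5, 5, 19, 28, 11, 30]
Pivot position: 2

After partitioning with pivot 5, the array becomes [5, 5, 5, 19, 28, 11, 30]. The pivot is placed at index 2. All elements to the left of the pivot are <= 5, and all elements to the right are > 5.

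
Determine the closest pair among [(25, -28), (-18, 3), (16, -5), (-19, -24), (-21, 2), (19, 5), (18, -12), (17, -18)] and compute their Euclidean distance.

Computing all pairwise distances among 8 points:

d((25, -28), (-18, 3)) = 53.0094
d((25, -28), (16, -5)) = 24.6982
d((25, -28), (-19, -24)) = 44.1814
d((25, -28), (-21, 2)) = 54.9181
d((25, -28), (19, 5)) = 33.541
d((25, -28), (18, -12)) = 17.4642
d((25, -28), (17, -18)) = 12.8062
d((-18, 3), (16, -5)) = 34.9285
d((-18, 3), (-19, -24)) = 27.0185
d((-18, 3), (-21, 2)) = 3.1623 <-- minimum
d((-18, 3), (19, 5)) = 37.054
d((-18, 3), (18, -12)) = 39.0
d((-18, 3), (17, -18)) = 40.8167
d((16, -5), (-19, -24)) = 39.8246
d((16, -5), (-21, 2)) = 37.6563
d((16, -5), (19, 5)) = 10.4403
d((16, -5), (18, -12)) = 7.2801
d((16, -5), (17, -18)) = 13.0384
d((-19, -24), (-21, 2)) = 26.0768
d((-19, -24), (19, 5)) = 47.8017
d((-19, -24), (18, -12)) = 38.8973
d((-19, -24), (17, -18)) = 36.4966
d((-21, 2), (19, 5)) = 40.1123
d((-21, 2), (18, -12)) = 41.4367
d((-21, 2), (17, -18)) = 42.9418
d((19, 5), (18, -12)) = 17.0294
d((19, 5), (17, -18)) = 23.0868
d((18, -12), (17, -18)) = 6.0828

Closest pair: (-18, 3) and (-21, 2) with distance 3.1623

The closest pair is (-18, 3) and (-21, 2) with Euclidean distance 3.1623. For 8 points, brute-force pairwise comparison is shown above. For large n, the divide-and-conquer algorithm (sort by x, recurse on halves, check the dividing strip) achieves O(n log n).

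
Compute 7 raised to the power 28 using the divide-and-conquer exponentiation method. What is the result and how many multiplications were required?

Computing 7^28 by squaring (build up from 7^1; each line after the first costs one multiplication):

7^1 = 7
7^2 = (7^1)^2 = 7^2 = 49
7^3 = 7 * 7^2 = 7 * 49 = 343
7^6 = (7^3)^2 = 343^2 = 117649
7^7 = 7 * 7^6 = 7 * 117649 = 823543
7^14 = (7^7)^2 = 823543^2 = 678223072849
7^28 = (7^14)^2 = 678223072849^2 = 459986536544739960976801

Result: 459986536544739960976801
Multiplications needed: 6 (6 lines after 7^1)

7^28 = 459986536544739960976801. Using exponentiation by squaring, this requires 6 multiplications. The key idea: if the exponent is even, square the half-power; if odd, multiply by the base once.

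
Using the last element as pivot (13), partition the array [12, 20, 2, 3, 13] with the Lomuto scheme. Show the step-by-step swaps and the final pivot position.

Lomuto partition with pivot = 13:

Initial array: [12, 20, 2, 3, 13]

arr[0]=12 <= 13: swap with position 0, array becomes [12, 20, 2, 3, 13]
arr[1]=20 > 13: no swap
arr[2]=2 <= 13: swap with position 1, array becomes [12, 2, 20, 3, 13]
arr[3]=3 <= 13: swap with position 2, array becomes [12, 2, 3, 20, 13]

Place pivot at position 3: [12, 2, 3, 13, 20]
Pivot position: 3

After partitioning with pivot 13, the array becomes [12, 2, 3, 13, 20]. The pivot is placed at index 3. All elements to the left of the pivot are <= 13, and all elements to the right are > 13.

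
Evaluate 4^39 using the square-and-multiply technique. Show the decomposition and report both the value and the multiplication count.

Computing 4^39 by squaring (build up from 4^1; each line after the first costs one multiplication):

4^1 = 4
4^2 = (4^1)^2 = 4^2 = 16
4^4 = (4^2)^2 = 16^2 = 256
4^8 = (4^4)^2 = 256^2 = 65536
4^9 = 4 * 4^8 = 4 * 65536 = 262144
4^18 = (4^9)^2 = 262144^2 = 68719476736
4^19 = 4 * 4^18 = 4 * 68719476736 = 274877906944
4^38 = (4^19)^2 = 274877906944^2 = 75557863725914323419136
4^39 = 4 * 4^38 = 4 * 75557863725914323419136 = 302231454903657293676544

Result: 302231454903657293676544
Multiplications needed: 8 (8 lines after 4^1)

4^39 = 302231454903657293676544. Using exponentiation by squaring, this requires 8 multiplications. The key idea: if the exponent is even, square the half-power; if odd, multiply by the base once.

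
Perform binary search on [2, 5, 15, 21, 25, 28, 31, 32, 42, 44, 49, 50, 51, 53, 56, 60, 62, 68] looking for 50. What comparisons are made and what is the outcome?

Binary search for 50 in [2, 5, 15, 21, 25, 28, 31, 32, 42, 44, 49, 50, 51, 53, 56, 60, 62, 68]:

lo=0, hi=17, mid=8, arr[mid]=42 -> 42 < 50, search right half
lo=9, hi=17, mid=13, arr[mid]=53 -> 53 > 50, search left half
lo=9, hi=12, mid=10, arr[mid]=49 -> 49 < 50, search right half
lo=11, hi=12, mid=11, arr[mid]=50 -> Found target at index 11!

Binary search finds 50 at index 11 after 4 comparisons. The search repeatedly halves the search space by comparing with the middle element.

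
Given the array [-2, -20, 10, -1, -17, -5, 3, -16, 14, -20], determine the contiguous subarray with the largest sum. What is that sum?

Using Kadane's algorithm on [-2, -20, 10, -1, -17, -5, 3, -16, 14, -20]:

Scanning through the array:
Position 1 (value -20): max_ending_here = -20, max_so_far = -2
Position 2 (value 10): max_ending_here = 10, max_so_far = 10
Position 3 (value -1): max_ending_here = 9, max_so_far = 10
Position 4 (value -17): max_ending_here = -8, max_so_far = 10
Position 5 (value -5): max_ending_here = -5, max_so_far = 10
Position 6 (value 3): max_ending_here = 3, max_so_far = 10
Position 7 (value -16): max_ending_here = -13, max_so_far = 10
Position 8 (value 14): max_ending_here = 14, max_so_far = 14
Position 9 (value -20): max_ending_here = -6, max_so_far = 14

Maximum subarray: [14]
Maximum sum: 14

The maximum subarray is [14] with sum 14. This subarray runs from index 8 to index 8.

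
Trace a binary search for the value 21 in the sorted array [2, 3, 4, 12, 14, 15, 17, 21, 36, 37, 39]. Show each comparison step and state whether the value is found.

Binary search for 21 in [2, 3, 4, 12, 14, 15, 17, 21, 36, 37, 39]:

lo=0, hi=10, mid=5, arr[mid]=15 -> 15 < 21, search right half
lo=6, hi=10, mid=8, arr[mid]=36 -> 36 > 21, search left half
lo=6, hi=7, mid=6, arr[mid]=17 -> 17 < 21, search right half
lo=7, hi=7, mid=7, arr[mid]=21 -> Found target at index 7!

Binary search finds 21 at index 7 after 4 comparisons. The search repeatedly halves the search space by comparing with the middle element.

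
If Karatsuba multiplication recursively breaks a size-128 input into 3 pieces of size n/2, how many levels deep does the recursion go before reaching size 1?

For divide and conquer with division factor 2:

Problem sizes at each level:
Level 0: 128
Level 1: 64
Level 2: 32
Level 3: 16
Level 4: 8
Level 5: 4
Level 6: 2
Level 7: 1

The root is level 0 and the size-1 base case is level 7 (the tree spans levels 0 through 7, i.e. 8 levels counting the root), so the depth is the number of divisions: log_2(128) = 7

The recursion tree depth is log_2(128) = 7. At each level, the problem size is divided by 2, so it takes 7 divisions to reduce to a base case of size 1. The algorithm makes 3 recursive calls at each level.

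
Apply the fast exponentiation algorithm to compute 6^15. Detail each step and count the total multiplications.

Computing 6^15 by squaring (build up from 6^1; each line after the first costs one multiplication):

6^1 = 6
6^2 = (6^1)^2 = 6^2 = 36
6^3 = 6 * 6^2 = 6 * 36 = 216
6^6 = (6^3)^2 = 216^2 = 46656
6^7 = 6 * 6^6 = 6 * 46656 = 279936
6^14 = (6^7)^2 = 279936^2 = 78364164096
6^15 = 6 * 6^14 = 6 * 78364164096 = 470184984576

Result: 470184984576
Multiplications needed: 6 (6 lines after 6^1)

6^15 = 470184984576. Using exponentiation by squaring, this requires 6 multiplications. The key idea: if the exponent is even, square the half-power; if odd, multiply by the base once.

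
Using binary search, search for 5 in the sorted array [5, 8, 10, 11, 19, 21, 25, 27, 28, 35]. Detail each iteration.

Binary search for 5 in [5, 8, 10, 11, 19, 21, 25, 27, 28, 35]:

lo=0, hi=9, mid=4, arr[mid]=19 -> 19 > 5, search left half
lo=0, hi=3, mid=1, arr[mid]=8 -> 8 > 5, search left half
lo=0, hi=0, mid=0, arr[mid]=5 -> Found target at index 0!

Binary search finds 5 at index 0 after 3 comparisons. The search repeatedly halves the search space by comparing with the middle element.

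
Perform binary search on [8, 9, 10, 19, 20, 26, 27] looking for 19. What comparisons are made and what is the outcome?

Binary search for 19 in [8, 9, 10, 19, 20, 26, 27]:

lo=0, hi=6, mid=3, arr[mid]=19 -> Found target at index 3!

Binary search finds 19 at index 3 after 1 comparisons. The search repeatedly halves the search space by comparing with the middle element.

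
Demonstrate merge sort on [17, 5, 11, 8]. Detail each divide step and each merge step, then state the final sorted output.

Merge sort trace:

Split: [17, 5, 11, 8] -> [17, 5] and [11, 8]
  Split: [17, 5] -> [17] and [5]
  Merge: [17] + [5] -> [5, 17]
  Split: [11, 8] -> [11] and [8]
  Merge: [11] + [8] -> [8, 11]
Merge: [5, 17] + [8, 11] -> [5, 8, 11, 17]

Final sorted array: [5, 8, 11, 17]

The merge sort proceeds by recursively splitting the array and merging sorted halves.
After all merges, the sorted array is [5, 8, 11, 17].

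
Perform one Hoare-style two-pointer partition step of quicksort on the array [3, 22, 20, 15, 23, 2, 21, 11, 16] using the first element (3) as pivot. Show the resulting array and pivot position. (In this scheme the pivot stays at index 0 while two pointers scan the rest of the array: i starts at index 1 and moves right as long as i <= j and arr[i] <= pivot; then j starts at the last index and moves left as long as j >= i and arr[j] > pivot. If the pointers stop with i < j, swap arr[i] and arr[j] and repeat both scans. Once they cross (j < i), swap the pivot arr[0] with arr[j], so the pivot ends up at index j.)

Hoare-style two-pointer partition with pivot = 3:

Initial array: [3, 22, 20, 15, 23, 2, 21, 11, 16]

Pointers start at i = 1, j = 8.
i stops at index 1 (arr[1]=22 > 3), j stops at index 5 (arr[5]=2 <= 3): swap arr[1] and arr[5], array becomes [3, 2, 20, 15, 23, 22, 21, 11, 16]
i ends at 2, j ends at 1: the pointers have crossed (j < i), so scanning stops.

Swap pivot arr[0] with arr[1] to place pivot at position 1: [2, 3, 20, 15, 23, 22, 21, 11, 16]
Pivot position: 1

After partitioning with pivot 3, the array becomes [2, 3, 20, 15, 23, 22, 21, 11, 16]. The pivot is placed at index 1. All elements to the left of the pivot are <= 3, and all elements to the right are > 3.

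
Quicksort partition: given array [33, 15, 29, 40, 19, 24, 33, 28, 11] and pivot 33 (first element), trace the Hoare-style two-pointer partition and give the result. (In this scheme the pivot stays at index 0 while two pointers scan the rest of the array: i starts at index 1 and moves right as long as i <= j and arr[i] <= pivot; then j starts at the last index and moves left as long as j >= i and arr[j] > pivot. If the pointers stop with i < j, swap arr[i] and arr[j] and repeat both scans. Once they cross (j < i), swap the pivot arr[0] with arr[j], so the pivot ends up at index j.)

Hoare-style two-pointer partition with pivot = 33:

Initial array: [33, 15, 29, 40, 19, 24, 33, 28, 11]

Pointers start at i = 1, j = 8.
i stops at index 3 (arr[3]=40 > 33), j stops at index 8 (arr[8]=11 <= 33): swap arr[3] and arr[8], array becomes [33, 15, 29, 11, 19, 24, 33, 28, 40]
i ends at 8, j ends at 7: the pointers have crossed (j < i), so scanning stops.

Swap pivot arr[0] with arr[7] to place pivot at position 7: [28, 15, 29, 11, 19, 24, 33, 33, 40]
Pivot position: 7

After partitioning with pivot 33, the array becomes [28, 15, 29, 11, 19, 24, 33, 33, 40]. The pivot is placed at index 7. All elements to the left of the pivot are <= 33, and all elements to the right are > 33.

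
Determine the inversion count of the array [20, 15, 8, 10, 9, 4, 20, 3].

Finding inversions in [20, 15, 8, 10, 9, 4, 20, 3]:

(0, 1): arr[0]=20 > arr[1]=15
(0, 2): arr[0]=20 > arr[2]=8
(0, 3): arr[0]=20 > arr[3]=10
(0, 4): arr[0]=20 > arr[4]=9
(0, 5): arr[0]=20 > arr[5]=4
(0, 7): arr[0]=20 > arr[7]=3
(1, 2): arr[1]=15 > arr[2]=8
(1, 3): arr[1]=15 > arr[3]=10
(1, 4): arr[1]=15 > arr[4]=9
(1, 5): arr[1]=15 > arr[5]=4
(1, 7): arr[1]=15 > arr[7]=3
(2, 5): arr[2]=8 > arr[5]=4
(2, 7): arr[2]=8 > arr[7]=3
(3, 4): arr[3]=10 > arr[4]=9
(3, 5): arr[3]=10 > arr[5]=4
(3, 7): arr[3]=10 > arr[7]=3
(4, 5): arr[4]=9 > arr[5]=4
(4, 7): arr[4]=9 > arr[7]=3
(5, 7): arr[5]=4 > arr[7]=3
(6, 7): arr[6]=20 > arr[7]=3

Total inversions: 20

The array has 20 inversion(s): (0,1), (0,2), (0,3), (0,4), (0,5), (0,7), (1,2), (1,3), (1,4), (1,5), (1,7), (2,5), (2,7), (3,4), (3,5), (3,7), (4,5), (4,7), (5,7), (6,7). Each pair (i,j) satisfies i < j and arr[i] > arr[j].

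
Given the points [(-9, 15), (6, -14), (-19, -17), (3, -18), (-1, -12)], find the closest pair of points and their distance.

Computing all pairwise distances among 5 points:

d((-9, 15), (6, -14)) = 32.6497
d((-9, 15), (-19, -17)) = 33.5261
d((-9, 15), (3, -18)) = 35.1141
d((-9, 15), (-1, -12)) = 28.1603
d((6, -14), (-19, -17)) = 25.1794
d((6, -14), (3, -18)) = 5.0 <-- minimum
d((6, -14), (-1, -12)) = 7.2801
d((-19, -17), (3, -18)) = 22.0227
d((-19, -17), (-1, -12)) = 18.6815
d((3, -18), (-1, -12)) = 7.2111

Closest pair: (6, -14) and (3, -18) with distance 5.0

The closest pair is (6, -14) and (3, -18) with Euclidean distance 5.0. For 5 points, brute-force pairwise comparison is shown above. For large n, the divide-and-conquer algorithm (sort by x, recurse on halves, check the dividing strip) achieves O(n log n).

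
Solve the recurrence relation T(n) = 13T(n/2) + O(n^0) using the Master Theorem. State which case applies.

Master Theorem for T(n) = 13T(n/2) + O(n^0):

a = 13, b = 2, c = 0
log_b(a) = log_2(13) = 3.7004

Case 1: c = 0 < log_2(13) = 3.7004
T(n) = O(n^(log_2 13))

For T(n) = 13T(n/2) + O(n^0): log_2(13) = 3.7004. This is Case 1 of the Master Theorem (c < log_b(a), work dominated by leaves), giving O(n^(log_2 13)).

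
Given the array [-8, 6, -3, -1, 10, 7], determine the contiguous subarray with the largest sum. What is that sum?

Using Kadane's algorithm on [-8, 6, -3, -1, 10, 7]:

Scanning through the array:
Position 1 (value 6): max_ending_here = 6, max_so_far = 6
Position 2 (value -3): max_ending_here = 3, max_so_far = 6
Position 3 (value -1): max_ending_here = 2, max_so_far = 6
Position 4 (value 10): max_ending_here = 12, max_so_far = 12
Position 5 (value 7): max_ending_here = 19, max_so_far = 19

Maximum subarray: [6, -3, -1, 10, 7]
Maximum sum: 19

The maximum subarray is [6, -3, -1, 10, 7] with sum 19. This subarray runs from index 1 to index 5.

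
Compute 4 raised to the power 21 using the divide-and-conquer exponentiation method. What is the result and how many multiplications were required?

Computing 4^21 by squaring (build up from 4^1; each line after the first costs one multiplication):

4^1 = 4
4^2 = (4^1)^2 = 4^2 = 16
4^4 = (4^2)^2 = 16^2 = 256
4^5 = 4 * 4^4 = 4 * 256 = 1024
4^10 = (4^5)^2 = 1024^2 = 1048576
4^20 = (4^10)^2 = 1048576^2 = 1099511627776
4^21 = 4 * 4^20 = 4 * 1099511627776 = 4398046511104

Result: 4398046511104
Multiplications needed: 6 (6 lines after 4^1)

4^21 = 4398046511104. Using exponentiation by squaring, this requires 6 multiplications. The key idea: if the exponent is even, square the half-power; if odd, multiply by the base once.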